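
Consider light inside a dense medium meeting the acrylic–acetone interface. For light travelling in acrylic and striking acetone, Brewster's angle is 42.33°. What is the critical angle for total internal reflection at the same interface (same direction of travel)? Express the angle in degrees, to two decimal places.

tan θ_B = n₂/n₁ = tan 42.33° = 0.9109.
Total internal reflection: sin θ_c = n₂/n₁ = 0.9109.
θ_c = arcsin(0.9109) = 65.63°.

θ_c ≈ 65.63°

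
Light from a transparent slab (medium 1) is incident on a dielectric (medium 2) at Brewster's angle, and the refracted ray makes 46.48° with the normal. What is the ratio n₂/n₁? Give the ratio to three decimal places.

n₂/n₁ ≈ 0.950

At Brewster incidence θ_B = 90° − θ_t = 90° − 46.48° = 43.52°.
Then n₂/n₁ = tan θ_B = tan 43.52° = 0.950.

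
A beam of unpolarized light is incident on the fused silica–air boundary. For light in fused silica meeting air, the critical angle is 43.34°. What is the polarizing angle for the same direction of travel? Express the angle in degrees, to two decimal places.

θ_B ≈ 34.46°

n₂/n₁ = sin θ_c = sin 43.34° = 0.6863.
tan θ_B equals the same ratio, so θ_B = arctan(0.6863) = 34.46°.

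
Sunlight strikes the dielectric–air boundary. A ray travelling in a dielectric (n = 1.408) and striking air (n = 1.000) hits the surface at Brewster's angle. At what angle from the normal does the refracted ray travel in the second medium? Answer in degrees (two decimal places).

tan θ_B = n₂/n₁ = 1.000/1.408 = 0.7102, so θ_B = 35.38°.
At Brewster's angle the reflected and refracted rays are perpendicular, so θ_t = 90° − θ_B = 90° − 35.38° = 54.62°.

θ_t ≈ 54.62°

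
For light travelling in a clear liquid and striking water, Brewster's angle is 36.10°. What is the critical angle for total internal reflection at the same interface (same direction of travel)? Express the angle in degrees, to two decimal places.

θ_c ≈ 46.82°

tan θ_B = n₂/n₁ = tan 36.10° = 0.7292.
Total internal reflection: sin θ_c = n₂/n₁ = 0.7292.
θ_c = arcsin(0.7292) = 46.82°.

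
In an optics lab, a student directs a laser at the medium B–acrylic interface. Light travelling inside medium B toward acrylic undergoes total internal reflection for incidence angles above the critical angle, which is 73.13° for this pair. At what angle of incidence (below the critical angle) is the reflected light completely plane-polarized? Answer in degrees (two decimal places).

θ_B ≈ 43.74°

sin θ_c = n₂/n₁, so n₂/n₁ = sin 73.13° = 0.9570.
Brewster: tan θ_B = n₂/n₁ = 0.9570.
θ_B = arctan(0.9570) = 43.74°.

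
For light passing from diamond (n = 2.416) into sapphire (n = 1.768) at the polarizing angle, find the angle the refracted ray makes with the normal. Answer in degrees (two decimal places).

θ_t ≈ 53.80°

θ_B = arctan(n₂/n₁) = arctan(1.768/2.416) = 36.20°.
The refracted ray is perpendicular to the reflected ray, so θ_t = 90° − θ_B = 53.80°.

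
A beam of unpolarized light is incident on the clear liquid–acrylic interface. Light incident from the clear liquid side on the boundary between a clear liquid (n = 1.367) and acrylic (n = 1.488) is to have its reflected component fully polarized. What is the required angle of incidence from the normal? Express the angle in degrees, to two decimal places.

Brewster's condition: tan θ_B = n₂/n₁ = 1.488/1.367 = 1.0885.
θ_B = arctan(1.0885) = 47.43°.

θ_B ≈ 47.43°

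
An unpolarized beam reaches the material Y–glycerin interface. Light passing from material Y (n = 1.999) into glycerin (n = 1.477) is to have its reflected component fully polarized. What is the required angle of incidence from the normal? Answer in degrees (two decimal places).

θ_B ≈ 36.46°

Brewster's condition: tan θ_B = n₂/n₁ = 1.477/1.999 = 0.7389.
So θ_B = arctan 0.7389 = 36.46°.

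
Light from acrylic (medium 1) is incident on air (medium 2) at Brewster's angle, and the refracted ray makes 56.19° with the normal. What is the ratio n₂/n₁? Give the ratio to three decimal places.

θ_B + θ_t = 90°, so θ_B = 90° − 56.19° = 33.81°.
tan θ_B = n₂/n₁, so n₂/n₁ = tan 33.81° = 0.670.

n₂/n₁ ≈ 0.670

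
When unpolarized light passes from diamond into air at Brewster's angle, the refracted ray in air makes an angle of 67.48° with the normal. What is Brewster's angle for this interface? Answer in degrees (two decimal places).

θ_B ≈ 22.52°

Brewster's condition makes the reflected and refracted beams perpendicular: θ_B + θ_t = 90°.
So θ_B = 90° − θ_t = 90° − 67.48° = 22.52°.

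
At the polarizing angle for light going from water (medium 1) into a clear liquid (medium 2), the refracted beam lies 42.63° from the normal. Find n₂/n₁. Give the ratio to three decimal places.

At Brewster incidence θ_B = 90° − θ_t = 90° − 42.63° = 47.37°.
tan θ_B = n₂/n₁, so n₂/n₁ = tan 47.37° = 1.086.

n₂/n₁ ≈ 1.086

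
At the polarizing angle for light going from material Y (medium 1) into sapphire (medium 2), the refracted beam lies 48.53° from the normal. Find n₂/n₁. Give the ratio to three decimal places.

θ_B + θ_t = 90°, so θ_B = 90° − 48.53° = 41.47°.
tan θ_B = n₂/n₁, so n₂/n₁ = tan 41.47° = 0.884.

n₂/n₁ ≈ 0.884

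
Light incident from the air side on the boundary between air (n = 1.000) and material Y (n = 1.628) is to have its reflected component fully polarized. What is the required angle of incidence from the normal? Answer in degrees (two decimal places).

θ_B ≈ 58.44°

At Brewster's angle the reflected and refracted rays are perpendicular, which with Snell's law gives tan θ_B = n₂/n₁.
Here n₂/n₁ = 1.628/1.000 = 1.6280, and Brewster's law gives tan θ_B = n₂/n₁.
So θ_B = arctan 1.6280 = 58.44°.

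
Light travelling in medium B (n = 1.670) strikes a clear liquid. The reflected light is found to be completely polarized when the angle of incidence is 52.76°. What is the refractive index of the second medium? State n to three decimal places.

Full polarization of the reflected beam means tan θ_B = n₂/n₁, where n₁ is the incident medium (medium B).
n₂ = n₁ tan θ_B = 1.670 × tan 52.76° = 2.197.

n ≈ 2.197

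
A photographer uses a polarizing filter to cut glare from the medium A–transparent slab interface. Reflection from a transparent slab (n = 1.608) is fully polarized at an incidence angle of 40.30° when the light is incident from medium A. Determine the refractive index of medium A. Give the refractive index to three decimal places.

n ≈ 1.896

At the Brewster angle, tan θ_B = n₂/n₁ with n₁ on the incident side (medium A) and n₂ on the transmitted side (a transparent slab).
n₁ = n₂ / tan θ_B = 1.608 / tan 40.30° = 1.896.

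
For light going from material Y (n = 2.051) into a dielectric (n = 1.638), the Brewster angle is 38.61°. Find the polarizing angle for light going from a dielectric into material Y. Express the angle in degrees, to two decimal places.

θ_B' ≈ 51.39°

Reversing the direction swaps n₁ and n₂, so tan θ_B' = 1/tan θ_B and θ_B' = 90° − θ_B.
Hence θ_B' = 90° − 38.61° = 51.39°.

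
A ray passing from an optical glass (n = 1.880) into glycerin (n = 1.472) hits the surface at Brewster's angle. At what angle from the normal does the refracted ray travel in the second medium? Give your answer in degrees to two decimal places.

First find Brewster's angle: tan θ_B = 1.472/1.880 = 0.7830, giving θ_B = 38.06°.
Since θ_B + θ_t = 90° at Brewster incidence, θ_t = 90° − 38.06° = 51.94°.

θ_t ≈ 51.94°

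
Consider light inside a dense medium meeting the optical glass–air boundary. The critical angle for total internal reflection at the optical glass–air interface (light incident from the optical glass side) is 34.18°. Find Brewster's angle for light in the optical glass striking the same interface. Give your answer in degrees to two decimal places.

sin θ_c = n₂/n₁, so n₂/n₁ = sin 34.18° = 0.5618.
Brewster: tan θ_B = n₂/n₁ = 0.5618.
θ_B = arctan(0.5618) = 29.33°.

θ_B ≈ 29.33°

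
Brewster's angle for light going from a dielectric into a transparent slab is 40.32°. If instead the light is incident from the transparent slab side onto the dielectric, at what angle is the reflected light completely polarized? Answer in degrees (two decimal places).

θ_B' ≈ 49.68°

The two Brewster angles are complementary: θ_B' = 90° − θ_B = 90° − 40.32° = 49.68°.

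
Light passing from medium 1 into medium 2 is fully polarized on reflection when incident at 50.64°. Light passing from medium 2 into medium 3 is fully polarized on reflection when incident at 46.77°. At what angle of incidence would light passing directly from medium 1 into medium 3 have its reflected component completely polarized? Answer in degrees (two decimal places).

n₂/n₁ = tan 50.64° = 1.2192 and n₃/n₂ = tan 46.77° = 1.0638.
So n₃/n₁ = (n₂/n₁)(n₃/n₂) = 1.2192 × 1.0638 = 1.2969.
θ_B(1→3) = arctan(1.2969) = 52.37°.

θ_B ≈ 52.37°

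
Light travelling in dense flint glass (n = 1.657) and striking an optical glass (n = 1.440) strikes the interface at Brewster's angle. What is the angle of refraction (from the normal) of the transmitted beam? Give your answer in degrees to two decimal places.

θ_t ≈ 49.01°

tan θ_B = n₂/n₁ = 1.440/1.657 = 0.8690, so θ_B = 40.99°.
Since θ_B + θ_t = 90° at Brewster incidence, θ_t = 90° − 40.99° = 49.01°.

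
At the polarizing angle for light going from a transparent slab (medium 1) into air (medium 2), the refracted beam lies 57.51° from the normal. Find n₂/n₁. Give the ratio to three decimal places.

θ_B + θ_t = 90°, so θ_B = 90° − 57.51° = 32.49°.
tan θ_B = n₂/n₁, so n₂/n₁ = tan 32.49° = 0.637.

n₂/n₁ ≈ 0.637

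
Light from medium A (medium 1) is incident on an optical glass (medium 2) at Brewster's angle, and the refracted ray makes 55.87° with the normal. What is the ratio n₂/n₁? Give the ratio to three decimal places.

At Brewster incidence θ_B = 90° − θ_t = 90° − 55.87° = 34.13°.
Then n₂/n₁ = tan θ_B = tan 34.13° = 0.678.

n₂/n₁ ≈ 0.678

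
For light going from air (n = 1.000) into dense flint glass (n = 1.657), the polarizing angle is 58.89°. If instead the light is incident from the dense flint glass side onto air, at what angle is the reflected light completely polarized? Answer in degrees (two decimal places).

Reversing the direction swaps n₁ and n₂, so tan θ_B' = 1/tan θ_B and θ_B' = 90° − θ_B.
Hence θ_B' = 90° − 58.89° = 31.11°.

θ_B' ≈ 31.11°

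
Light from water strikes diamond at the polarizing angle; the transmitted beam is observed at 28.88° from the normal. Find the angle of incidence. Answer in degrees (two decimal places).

Since the reflected and refracted rays are at right angles at the polarizing angle, θ_B + θ_t = 90°.
θ_B = 90° − 28.88° = 61.12°.

θ_B ≈ 61.12°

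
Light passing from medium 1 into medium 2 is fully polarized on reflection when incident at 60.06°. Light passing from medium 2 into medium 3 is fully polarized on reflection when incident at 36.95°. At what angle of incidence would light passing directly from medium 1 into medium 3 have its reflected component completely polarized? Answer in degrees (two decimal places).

tan θ_B(1→2) = n₂/n₁ = tan 60.06° = 1.7362.
tan θ_B(2→3) = n₃/n₂ = tan 36.95° = 0.7522.
Multiplying, n₃/n₁ = 1.7362 × 0.7522 = 1.3060, and θ_B(1→3) = arctan 1.3060 = 52.56°.

θ_B ≈ 52.56°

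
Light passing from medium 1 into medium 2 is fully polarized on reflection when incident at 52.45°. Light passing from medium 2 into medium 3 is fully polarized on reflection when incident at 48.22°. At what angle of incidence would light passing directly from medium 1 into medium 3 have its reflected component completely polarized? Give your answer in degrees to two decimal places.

θ_B ≈ 55.52°

Each Brewster angle gives a ratio: n₂/n₁ = tan 52.45° = 1.3009, n₃/n₂ = tan 48.22° = 1.1192.
n₃/n₁ = 1.4560. Then tan θ_B(1→3) = n₃/n₁, so θ_B(1→3) = arctan(1.4560) = 55.52°.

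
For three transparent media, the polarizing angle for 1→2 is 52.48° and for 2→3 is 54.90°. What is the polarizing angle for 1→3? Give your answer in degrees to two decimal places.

Each Brewster angle gives a ratio: n₂/n₁ = tan 52.48° = 1.3023, n₃/n₂ = tan 54.90° = 1.4229.
So n₃/n₁ = (n₂/n₁)(n₃/n₂) = 1.3023 × 1.4229 = 1.8530.
θ_B(1→3) = arctan(1.8530) = 61.65°.

θ_B ≈ 61.65°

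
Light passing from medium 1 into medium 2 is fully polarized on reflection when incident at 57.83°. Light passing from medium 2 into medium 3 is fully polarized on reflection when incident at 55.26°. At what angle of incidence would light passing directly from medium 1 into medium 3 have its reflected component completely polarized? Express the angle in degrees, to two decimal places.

θ_B ≈ 66.43°

n₂/n₁ = tan 57.83° = 1.5898 and n₃/n₂ = tan 55.26° = 1.4420.
So n₃/n₁ = (n₂/n₁)(n₃/n₂) = 1.5898 × 1.4420 = 2.2926.
θ_B(1→3) = arctan(2.2926) = 66.43°.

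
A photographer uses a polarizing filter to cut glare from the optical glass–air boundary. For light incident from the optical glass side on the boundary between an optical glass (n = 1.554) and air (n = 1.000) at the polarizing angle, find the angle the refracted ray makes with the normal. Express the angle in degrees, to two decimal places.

θ_t ≈ 57.24°

θ_B = arctan(n₂/n₁) = arctan(1.000/1.554) = 32.76°.
The refracted ray is perpendicular to the reflected ray, so θ_t = 90° − θ_B = 57.24°.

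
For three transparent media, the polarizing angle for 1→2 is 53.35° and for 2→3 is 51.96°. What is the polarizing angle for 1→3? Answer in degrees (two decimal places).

tan θ_B(1→2) = n₂/n₁ = tan 53.35° = 1.3440.
tan θ_B(2→3) = n₃/n₂ = tan 51.96° = 1.2781.
n₃/n₁ = 1.7178. Then tan θ_B(1→3) = n₃/n₁, so θ_B(1→3) = arctan(1.7178) = 59.80°.

θ_B ≈ 59.80°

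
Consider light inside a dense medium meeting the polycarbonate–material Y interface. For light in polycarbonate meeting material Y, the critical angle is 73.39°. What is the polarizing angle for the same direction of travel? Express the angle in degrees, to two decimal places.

θ_B ≈ 43.78°

At the critical angle sin θ_c = n₂/n₁, giving n₂/n₁ = sin 73.39° = 0.9583.
Then tan θ_B = n₂/n₁ = 0.9583, so θ_B = arctan 0.9583 = 43.78°.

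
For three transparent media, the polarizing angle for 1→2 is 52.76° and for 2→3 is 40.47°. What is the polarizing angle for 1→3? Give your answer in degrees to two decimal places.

Each Brewster angle gives a ratio: n₂/n₁ = tan 52.76° = 1.3155, n₃/n₂ = tan 40.47° = 0.8532.
Multiplying, n₃/n₁ = 1.3155 × 0.8532 = 1.1224, and θ_B(1→3) = arctan 1.1224 = 48.30°.

θ_B ≈ 48.30°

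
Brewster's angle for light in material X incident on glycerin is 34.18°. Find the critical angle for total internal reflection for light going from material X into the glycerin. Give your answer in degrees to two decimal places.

From Brewster, n₂/n₁ = tan θ_B = tan 34.18° = 0.6791.
Then sin θ_c = n₂/n₁ = 0.6791, so θ_c = arcsin 0.6791 = 42.77°.

θ_c ≈ 42.77°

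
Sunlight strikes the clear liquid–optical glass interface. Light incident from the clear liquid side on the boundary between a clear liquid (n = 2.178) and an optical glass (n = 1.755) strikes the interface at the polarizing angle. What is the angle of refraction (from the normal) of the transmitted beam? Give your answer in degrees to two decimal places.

θ_t ≈ 51.14°

tan θ_B = n₂/n₁ = 1.755/2.178 = 0.8058, so θ_B = 38.86°.
The refracted ray is perpendicular to the reflected ray, so θ_t = 90° − θ_B = 51.14°.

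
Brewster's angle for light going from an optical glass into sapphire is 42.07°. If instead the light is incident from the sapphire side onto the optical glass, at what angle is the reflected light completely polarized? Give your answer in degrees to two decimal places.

θ_B' ≈ 47.93°

tan θ_B' = n₁/n₂ = 1/tan θ_B, so θ_B' = 90° − θ_B.
θ_B' = 90° − 42.07° = 47.93°.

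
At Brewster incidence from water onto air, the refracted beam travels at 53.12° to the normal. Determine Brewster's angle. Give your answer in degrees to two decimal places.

Brewster's condition makes the reflected and refracted beams perpendicular: θ_B + θ_t = 90°.
θ_B = 90° − 53.12° = 36.88°.

θ_B ≈ 36.88°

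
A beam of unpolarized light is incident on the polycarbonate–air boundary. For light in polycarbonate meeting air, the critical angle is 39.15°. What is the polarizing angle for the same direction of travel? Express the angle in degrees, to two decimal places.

θ_B ≈ 32.27°

At the critical angle sin θ_c = n₂/n₁, giving n₂/n₁ = sin 39.15° = 0.6314.
Then tan θ_B = n₂/n₁ = 0.6314, so θ_B = arctan 0.6314 = 32.27°.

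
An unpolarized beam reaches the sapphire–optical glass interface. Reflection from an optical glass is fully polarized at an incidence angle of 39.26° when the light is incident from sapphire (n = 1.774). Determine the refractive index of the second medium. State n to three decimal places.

Full polarization of the reflected beam means tan θ_B = n₂/n₁, where n₁ is the incident medium (sapphire).
n₂ = n₁ tan θ_B = 1.774 × tan 39.26° = 1.450.

n ≈ 1.450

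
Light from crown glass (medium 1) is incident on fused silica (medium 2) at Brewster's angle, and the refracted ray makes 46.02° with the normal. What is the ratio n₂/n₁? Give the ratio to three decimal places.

At Brewster incidence θ_B = 90° − θ_t = 90° − 46.02° = 43.98°.
tan θ_B = n₂/n₁, so n₂/n₁ = tan 43.98° = 0.965.

n₂/n₁ ≈ 0.965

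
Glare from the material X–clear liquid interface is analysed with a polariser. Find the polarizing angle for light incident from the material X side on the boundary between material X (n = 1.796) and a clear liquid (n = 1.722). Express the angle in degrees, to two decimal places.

tan θ_B = n₂/n₁ = 1.722/1.796 = 0.9588.
So θ_B = arctan 0.9588 = 43.79°.

θ_B ≈ 43.79°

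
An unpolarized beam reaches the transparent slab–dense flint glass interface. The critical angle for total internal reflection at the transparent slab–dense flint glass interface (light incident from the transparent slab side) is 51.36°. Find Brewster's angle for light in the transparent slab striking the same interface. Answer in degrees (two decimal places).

θ_B ≈ 37.99°

At the critical angle sin θ_c = n₂/n₁, giving n₂/n₁ = sin 51.36° = 0.7811.
Then tan θ_B = n₂/n₁ = 0.7811, so θ_B = arctan 0.7811 = 37.99°.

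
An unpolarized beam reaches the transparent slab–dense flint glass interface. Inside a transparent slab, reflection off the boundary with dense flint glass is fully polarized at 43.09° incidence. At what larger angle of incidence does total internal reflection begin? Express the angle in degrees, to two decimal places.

n₂/n₁ = tan 43.09° = 0.9355; the critical angle satisfies sin θ_c = n₂/n₁.
θ_c = arcsin(0.9355) = 69.30°.

θ_c ≈ 69.30°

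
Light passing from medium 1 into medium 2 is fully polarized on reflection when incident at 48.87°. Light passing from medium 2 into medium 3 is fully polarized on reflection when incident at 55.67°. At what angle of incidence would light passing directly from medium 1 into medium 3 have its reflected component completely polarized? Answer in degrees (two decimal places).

tan θ_B(1→2) = n₂/n₁ = tan 48.87° = 1.1451.
tan θ_B(2→3) = n₃/n₂ = tan 55.67° = 1.4643.
n₃/n₁ = 1.6768. Then tan θ_B(1→3) = n₃/n₁, so θ_B(1→3) = arctan(1.6768) = 59.19°.

θ_B ≈ 59.19°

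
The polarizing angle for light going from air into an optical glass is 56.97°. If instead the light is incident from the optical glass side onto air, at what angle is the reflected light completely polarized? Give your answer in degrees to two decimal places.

Reversing the direction swaps n₁ and n₂, so tan θ_B' = 1/tan θ_B and θ_B' = 90° − θ_B.
Hence θ_B' = 90° − 56.97° = 33.03°.

θ_B' ≈ 33.03°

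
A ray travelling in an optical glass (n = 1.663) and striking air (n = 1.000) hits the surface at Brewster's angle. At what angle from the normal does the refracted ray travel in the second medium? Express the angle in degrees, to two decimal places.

θ_t ≈ 58.98°

θ_B = arctan(n₂/n₁) = arctan(1.000/1.663) = 31.02°.
At Brewster's angle the reflected and refracted rays are perpendicular, so θ_t = 90° − θ_B = 90° − 31.02° = 58.98°.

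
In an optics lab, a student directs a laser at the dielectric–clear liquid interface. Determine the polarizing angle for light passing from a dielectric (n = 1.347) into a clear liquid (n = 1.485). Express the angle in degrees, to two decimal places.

θ_B ≈ 47.79°

The reflected p-component vanishes when tan θ_B = n₂/n₁.
tan θ_B = n₂/n₁ = 1.485/1.347 = 1.1024.
So θ_B = arctan 1.1024 = 47.79°.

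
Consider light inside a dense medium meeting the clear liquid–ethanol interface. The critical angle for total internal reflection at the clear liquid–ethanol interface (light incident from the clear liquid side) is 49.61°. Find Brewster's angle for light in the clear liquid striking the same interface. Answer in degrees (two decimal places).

θ_B ≈ 37.29°

sin θ_c = n₂/n₁, so n₂/n₁ = sin 49.61° = 0.7617.
Brewster: tan θ_B = n₂/n₁ = 0.7617.
θ_B = arctan(0.7617) = 37.29°.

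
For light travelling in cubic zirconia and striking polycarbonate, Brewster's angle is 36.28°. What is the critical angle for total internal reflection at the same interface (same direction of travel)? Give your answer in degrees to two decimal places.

n₂/n₁ = tan 36.28° = 0.7340; the critical angle satisfies sin θ_c = n₂/n₁.
θ_c = arcsin(0.7340) = 47.23°.

θ_c ≈ 47.23°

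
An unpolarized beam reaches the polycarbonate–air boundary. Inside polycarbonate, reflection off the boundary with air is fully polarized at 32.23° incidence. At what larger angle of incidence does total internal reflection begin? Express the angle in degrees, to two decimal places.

n₂/n₁ = tan 32.23° = 0.6305; the critical angle satisfies sin θ_c = n₂/n₁.
θ_c = arcsin(0.6305) = 39.08°.

θ_c ≈ 39.08°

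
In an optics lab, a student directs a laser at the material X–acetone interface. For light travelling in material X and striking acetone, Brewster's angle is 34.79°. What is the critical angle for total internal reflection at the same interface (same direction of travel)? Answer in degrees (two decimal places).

θ_c ≈ 44.01°

n₂/n₁ = tan 34.79° = 0.6948; the critical angle satisfies sin θ_c = n₂/n₁.
θ_c = arcsin(0.6948) = 44.01°.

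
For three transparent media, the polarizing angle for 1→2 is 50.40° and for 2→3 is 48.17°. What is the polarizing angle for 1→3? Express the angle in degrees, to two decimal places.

θ_B ≈ 53.48°

tan θ_B(1→2) = n₂/n₁ = tan 50.40° = 1.2088.
tan θ_B(2→3) = n₃/n₂ = tan 48.17° = 1.1173.
So n₃/n₁ = (n₂/n₁)(n₃/n₂) = 1.2088 × 1.1173 = 1.3505.
θ_B(1→3) = arctan(1.3505) = 53.48°.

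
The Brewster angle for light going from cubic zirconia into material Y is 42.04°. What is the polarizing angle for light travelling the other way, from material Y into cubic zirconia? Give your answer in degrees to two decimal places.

θ_B' ≈ 47.96°

Reversing the direction swaps n₁ and n₂, so tan θ_B' = 1/tan θ_B and θ_B' = 90° − θ_B.
Hence θ_B' = 90° − 42.04° = 47.96°.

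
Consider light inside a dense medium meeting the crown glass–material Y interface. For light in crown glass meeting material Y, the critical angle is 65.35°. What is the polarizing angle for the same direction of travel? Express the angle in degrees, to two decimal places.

θ_B ≈ 42.27°

sin θ_c = n₂/n₁, so n₂/n₁ = sin 65.35° = 0.9089.
Brewster: tan θ_B = n₂/n₁ = 0.9089.
θ_B = arctan(0.9089) = 42.27°.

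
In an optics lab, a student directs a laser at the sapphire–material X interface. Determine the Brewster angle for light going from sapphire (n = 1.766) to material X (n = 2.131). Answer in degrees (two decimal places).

Brewster's condition: tan θ_B = n₂/n₁ = 2.131/1.766 = 1.2067. Taking the arctangent, θ_B = 50.35°.

θ_B ≈ 50.35°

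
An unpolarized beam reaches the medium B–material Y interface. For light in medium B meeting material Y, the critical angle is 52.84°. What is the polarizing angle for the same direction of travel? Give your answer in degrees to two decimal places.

At the critical angle sin θ_c = n₂/n₁, giving n₂/n₁ = sin 52.84° = 0.7970.
Then tan θ_B = n₂/n₁ = 0.7970, so θ_B = arctan 0.7970 = 38.55°.

θ_B ≈ 38.55°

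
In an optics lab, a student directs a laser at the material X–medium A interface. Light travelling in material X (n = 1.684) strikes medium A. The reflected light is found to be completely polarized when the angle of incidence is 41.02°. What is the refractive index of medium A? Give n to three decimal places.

n ≈ 1.465

Brewster's law: tan θ_B = n₂/n₁ (light incident in material X, refracted into medium A).
n₂ = n₁ tan θ_B = 1.684 × tan 41.02° = 1.465.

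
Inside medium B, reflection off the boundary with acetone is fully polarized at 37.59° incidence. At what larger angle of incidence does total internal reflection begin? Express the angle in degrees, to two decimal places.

θ_c ≈ 50.34°

n₂/n₁ = tan 37.59° = 0.7698; the critical angle satisfies sin θ_c = n₂/n₁.
θ_c = arcsin(0.7698) = 50.34°.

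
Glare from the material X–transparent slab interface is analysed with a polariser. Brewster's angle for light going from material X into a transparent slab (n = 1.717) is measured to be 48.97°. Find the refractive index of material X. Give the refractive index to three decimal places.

n ≈ 1.494

Full polarization of the reflected beam means tan θ_B = n₂/n₁, where n₁ is the incident medium (material X).
n₁ = n₂ / tan θ_B = 1.717 / tan 48.97° = 1.494.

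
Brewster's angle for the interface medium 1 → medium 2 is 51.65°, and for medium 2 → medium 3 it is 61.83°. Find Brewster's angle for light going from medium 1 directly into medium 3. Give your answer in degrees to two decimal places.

θ_B ≈ 67.04°

tan θ_B(1→2) = n₂/n₁ = tan 51.65° = 1.2640.
tan θ_B(2→3) = n₃/n₂ = tan 61.83° = 1.8673.
n₃/n₁ = 2.3602. Then tan θ_B(1→3) = n₃/n₁, so θ_B(1→3) = arctan(2.3602) = 67.04°.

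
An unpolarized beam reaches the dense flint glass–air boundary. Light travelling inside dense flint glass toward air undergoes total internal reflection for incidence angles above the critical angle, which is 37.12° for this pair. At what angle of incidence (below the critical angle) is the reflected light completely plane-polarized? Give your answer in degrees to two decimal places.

θ_B ≈ 31.11°

sin θ_c = n₂/n₁, so n₂/n₁ = sin 37.12° = 0.6035.
Brewster: tan θ_B = n₂/n₁ = 0.6035.
θ_B = arctan(0.6035) = 31.11°.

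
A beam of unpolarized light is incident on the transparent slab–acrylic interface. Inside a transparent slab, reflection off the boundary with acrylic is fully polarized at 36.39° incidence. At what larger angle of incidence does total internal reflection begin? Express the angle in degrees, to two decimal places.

θ_c ≈ 47.48°

From Brewster, n₂/n₁ = tan θ_B = tan 36.39° = 0.7370.
Then sin θ_c = n₂/n₁ = 0.7370, so θ_c = arcsin 0.7370 = 47.48°.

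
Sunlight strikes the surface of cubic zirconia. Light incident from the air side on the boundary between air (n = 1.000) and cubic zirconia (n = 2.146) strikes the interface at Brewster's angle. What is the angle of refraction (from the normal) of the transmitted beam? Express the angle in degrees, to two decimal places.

θ_t ≈ 24.98°

θ_B = arctan(n₂/n₁) = arctan(2.146/1.000) = 65.02°.
At Brewster's angle the reflected and refracted rays are perpendicular, so θ_t = 90° − θ_B = 90° − 65.02° = 24.98°.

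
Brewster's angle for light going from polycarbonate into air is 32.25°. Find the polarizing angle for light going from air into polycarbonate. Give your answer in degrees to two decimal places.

Reversing the direction swaps n₁ and n₂, so tan θ_B' = 1/tan θ_B and θ_B' = 90° − θ_B.
Hence θ_B' = 90° − 32.25° = 57.75°.

θ_B' ≈ 57.75°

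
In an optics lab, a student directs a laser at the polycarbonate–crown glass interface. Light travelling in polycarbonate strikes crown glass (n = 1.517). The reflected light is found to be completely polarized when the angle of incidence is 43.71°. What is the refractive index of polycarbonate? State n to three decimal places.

Full polarization of the reflected beam means tan θ_B = n₂/n₁, where n₁ is the incident medium (polycarbonate).
n₁ = n₂ / tan θ_B = 1.517 / tan 43.71° = 1.587.

n ≈ 1.587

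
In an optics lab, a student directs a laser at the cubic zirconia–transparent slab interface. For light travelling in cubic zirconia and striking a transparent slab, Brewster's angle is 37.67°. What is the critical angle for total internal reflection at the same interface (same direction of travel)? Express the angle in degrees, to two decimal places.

n₂/n₁ = tan 37.67° = 0.7721; the critical angle satisfies sin θ_c = n₂/n₁.
θ_c = arcsin(0.7721) = 50.54°.

θ_c ≈ 50.54°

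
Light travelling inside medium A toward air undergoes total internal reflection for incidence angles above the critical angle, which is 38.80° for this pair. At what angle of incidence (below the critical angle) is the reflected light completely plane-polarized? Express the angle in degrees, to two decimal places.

θ_B ≈ 32.07°

sin θ_c = n₂/n₁, so n₂/n₁ = sin 38.80° = 0.6266.
Brewster: tan θ_B = n₂/n₁ = 0.6266.
θ_B = arctan(0.6266) = 32.07°.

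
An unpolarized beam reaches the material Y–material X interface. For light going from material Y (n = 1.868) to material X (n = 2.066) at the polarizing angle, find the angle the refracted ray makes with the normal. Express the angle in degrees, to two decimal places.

tan θ_B = n₂/n₁ = 2.066/1.868 = 1.1060, so θ_B = 47.88°.
At Brewster's angle the reflected and refracted rays are perpendicular, so θ_t = 90° − θ_B = 90° − 47.88° = 42.12°.

θ_t ≈ 42.12°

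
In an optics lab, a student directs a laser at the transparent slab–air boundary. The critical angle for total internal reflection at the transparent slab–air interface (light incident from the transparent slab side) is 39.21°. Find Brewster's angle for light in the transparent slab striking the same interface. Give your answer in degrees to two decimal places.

At the critical angle sin θ_c = n₂/n₁, giving n₂/n₁ = sin 39.21° = 0.6322.
Then tan θ_B = n₂/n₁ = 0.6322, so θ_B = arctan 0.6322 = 32.30°.

θ_B ≈ 32.30°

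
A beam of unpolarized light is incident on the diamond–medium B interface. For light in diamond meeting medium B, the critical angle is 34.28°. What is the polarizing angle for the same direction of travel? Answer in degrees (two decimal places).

θ_B ≈ 29.39°

sin θ_c = n₂/n₁, so n₂/n₁ = sin 34.28° = 0.5632.
Brewster: tan θ_B = n₂/n₁ = 0.5632.
θ_B = arctan(0.5632) = 29.39°.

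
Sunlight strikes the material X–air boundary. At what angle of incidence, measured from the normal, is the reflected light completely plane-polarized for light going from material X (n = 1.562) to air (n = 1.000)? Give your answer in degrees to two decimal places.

θ_B ≈ 32.63°

Here n₂/n₁ = 1.000/1.562 = 0.6402, and Brewster's law gives tan θ_B = n₂/n₁. Taking the arctangent, θ_B = 32.63°.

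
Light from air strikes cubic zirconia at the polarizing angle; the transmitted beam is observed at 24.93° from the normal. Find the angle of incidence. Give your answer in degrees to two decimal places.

θ_B ≈ 65.07°

Since the reflected and refracted rays are at right angles at the polarizing angle, θ_B + θ_t = 90°.
So θ_B = 90° − θ_t = 90° − 24.93° = 65.07°.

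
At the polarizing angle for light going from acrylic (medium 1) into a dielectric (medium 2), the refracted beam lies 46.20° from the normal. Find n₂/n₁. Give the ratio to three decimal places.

θ_B + θ_t = 90°, so θ_B = 90° − 46.20° = 43.80°.
tan θ_B = n₂/n₁, so n₂/n₁ = tan 43.80° = 0.959.

n₂/n₁ ≈ 0.959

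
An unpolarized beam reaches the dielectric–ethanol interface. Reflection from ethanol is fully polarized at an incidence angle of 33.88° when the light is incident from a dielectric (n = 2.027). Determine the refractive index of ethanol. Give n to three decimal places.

n ≈ 1.361

Full polarization of the reflected beam means tan θ_B = n₂/n₁, where n₁ is the incident medium (a dielectric).
n₂ = n₁ tan θ_B = 2.027 × tan 33.88° = 1.361.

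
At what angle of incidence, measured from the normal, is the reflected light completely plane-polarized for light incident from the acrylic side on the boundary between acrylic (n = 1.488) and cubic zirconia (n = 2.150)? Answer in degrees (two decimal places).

θ_B ≈ 55.31°

Brewster's condition: tan θ_B = n₂/n₁ = 2.150/1.488 = 1.4449.
So θ_B = arctan 1.4449 = 55.31°.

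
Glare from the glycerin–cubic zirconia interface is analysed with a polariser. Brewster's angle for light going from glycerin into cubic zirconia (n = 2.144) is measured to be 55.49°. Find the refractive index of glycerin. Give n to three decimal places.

n ≈ 1.474

At Brewster's angle, tan θ_B = n₂/n₁ with n₁ on the incident side (glycerin) and n₂ on the transmitted side (cubic zirconia).
n₁ = n₂ / tan θ_B = 2.144 / tan 55.49° = 1.474.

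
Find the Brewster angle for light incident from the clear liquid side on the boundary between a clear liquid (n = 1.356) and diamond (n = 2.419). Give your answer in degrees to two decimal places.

The reflected p-component vanishes when tan θ_B = n₂/n₁.
tan θ_B = n₂/n₁ = 2.419/1.356 = 1.7839. Taking the arctangent, θ_B = 60.73°.

θ_B ≈ 60.73°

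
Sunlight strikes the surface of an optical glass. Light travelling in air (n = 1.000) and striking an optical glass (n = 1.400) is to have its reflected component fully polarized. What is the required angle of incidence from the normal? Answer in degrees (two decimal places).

θ_B ≈ 54.46°

At Brewster's angle the reflected and refracted rays are perpendicular, which with Snell's law gives tan θ_B = n₂/n₁.
tan θ_B = n₂/n₁ = 1.400/1.000 = 1.4000. Taking the arctangent, θ_B = 54.46°.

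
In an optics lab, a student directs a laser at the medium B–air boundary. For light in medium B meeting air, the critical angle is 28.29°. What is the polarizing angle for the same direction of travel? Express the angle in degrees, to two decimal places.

θ_B ≈ 25.36°

At the critical angle sin θ_c = n₂/n₁, giving n₂/n₁ = sin 28.29° = 0.4739.
Then tan θ_B = n₂/n₁ = 0.4739, so θ_B = arctan 0.4739 = 25.36°.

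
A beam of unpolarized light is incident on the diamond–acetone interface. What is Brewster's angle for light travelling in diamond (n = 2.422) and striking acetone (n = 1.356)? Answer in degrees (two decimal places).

Brewster's condition: tan θ_B = n₂/n₁ = 1.356/2.422 = 0.5599.
So θ_B = arctan 0.5599 = 29.24°.

θ_B ≈ 29.24°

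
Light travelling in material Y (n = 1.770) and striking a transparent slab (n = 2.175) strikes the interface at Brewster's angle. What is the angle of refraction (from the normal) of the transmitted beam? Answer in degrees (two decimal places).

θ_B = arctan(n₂/n₁) = arctan(2.175/1.770) = 50.86°.
Since θ_B + θ_t = 90° at Brewster incidence, θ_t = 90° − 50.86° = 39.14°.

θ_t ≈ 39.14°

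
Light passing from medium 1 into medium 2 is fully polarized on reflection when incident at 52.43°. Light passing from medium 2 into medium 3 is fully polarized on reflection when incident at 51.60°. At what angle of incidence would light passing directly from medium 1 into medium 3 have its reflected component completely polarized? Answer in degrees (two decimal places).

θ_B ≈ 58.63°

n₂/n₁ = tan 52.43° = 1.2999 and n₃/n₂ = tan 51.60° = 1.2617.
Multiplying, n₃/n₁ = 1.2999 × 1.2617 = 1.6401, and θ_B(1→3) = arctan 1.6401 = 58.63°.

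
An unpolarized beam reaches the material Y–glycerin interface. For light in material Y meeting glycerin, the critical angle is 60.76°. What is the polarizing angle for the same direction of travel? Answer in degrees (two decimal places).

sin θ_c = n₂/n₁, so n₂/n₁ = sin 60.76° = 0.8726.
Brewster: tan θ_B = n₂/n₁ = 0.8726.
θ_B = arctan(0.8726) = 41.11°.

θ_B ≈ 41.11°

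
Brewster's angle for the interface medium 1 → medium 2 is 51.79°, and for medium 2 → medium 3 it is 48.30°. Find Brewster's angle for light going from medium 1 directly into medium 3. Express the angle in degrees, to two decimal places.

θ_B ≈ 54.96°

n₂/n₁ = tan 51.79° = 1.2703 and n₃/n₂ = tan 48.30° = 1.1224.
n₃/n₁ = 1.4258. Then tan θ_B(1→3) = n₃/n₁, so θ_B(1→3) = arctan(1.4258) = 54.96°.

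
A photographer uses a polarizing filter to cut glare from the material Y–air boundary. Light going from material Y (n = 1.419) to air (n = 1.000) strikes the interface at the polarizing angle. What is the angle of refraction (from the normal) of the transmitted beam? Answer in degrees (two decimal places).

First find Brewster's angle: tan θ_B = 1.000/1.419 = 0.7047, giving θ_B = 35.17°.
The refracted ray is perpendicular to the reflected ray, so θ_t = 90° − θ_B = 54.83°.

θ_t ≈ 54.83°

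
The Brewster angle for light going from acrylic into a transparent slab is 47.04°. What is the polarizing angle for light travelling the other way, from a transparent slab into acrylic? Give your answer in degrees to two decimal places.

θ_B' ≈ 42.96°

Reversing the direction swaps n₁ and n₂, so tan θ_B' = 1/tan θ_B and θ_B' = 90° − θ_B.
Hence θ_B' = 90° − 47.04° = 42.96°.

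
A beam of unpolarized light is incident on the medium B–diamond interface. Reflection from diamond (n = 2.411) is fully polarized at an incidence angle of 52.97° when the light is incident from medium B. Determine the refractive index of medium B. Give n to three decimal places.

Full polarization of the reflected beam means tan θ_B = n₂/n₁, where n₁ is the incident medium (medium B).
n₁ = n₂ / tan θ_B = 2.411 / tan 52.97° = 1.819.

n ≈ 1.819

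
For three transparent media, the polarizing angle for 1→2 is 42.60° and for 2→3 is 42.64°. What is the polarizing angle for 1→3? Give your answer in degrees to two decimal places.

n₂/n₁ = tan 42.60° = 0.9195 and n₃/n₂ = tan 42.64° = 0.9208.
n₃/n₁ = 0.8468. Then tan θ_B(1→3) = n₃/n₁, so θ_B(1→3) = arctan(0.8468) = 40.26°.

θ_B ≈ 40.26°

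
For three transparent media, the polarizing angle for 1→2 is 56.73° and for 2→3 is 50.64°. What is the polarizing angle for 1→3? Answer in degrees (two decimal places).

θ_B ≈ 61.71°

Each Brewster angle gives a ratio: n₂/n₁ = tan 56.73° = 1.5241, n₃/n₂ = tan 50.64° = 1.2192.
n₃/n₁ = 1.8581. Then tan θ_B(1→3) = n₃/n₁, so θ_B(1→3) = arctan(1.8581) = 61.71°.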